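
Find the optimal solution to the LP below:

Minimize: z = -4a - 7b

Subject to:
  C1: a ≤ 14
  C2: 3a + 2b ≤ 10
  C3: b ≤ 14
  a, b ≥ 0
a = 0, b = 5, z = -35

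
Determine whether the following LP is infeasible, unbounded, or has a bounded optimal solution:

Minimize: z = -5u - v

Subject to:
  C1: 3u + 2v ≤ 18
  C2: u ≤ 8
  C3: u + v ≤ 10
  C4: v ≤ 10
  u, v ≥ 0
The point (6, 0) satisfies every constraint, so the LP is feasible; the constraints give u ≤ 8 and v ≤ 10, which with u, v ≥ 0 keep the feasible region inside a bounded box. A feasible, bounded LP attains a finite optimum at a vertex.

Bounded optimum: z* = -30 at (6, 0).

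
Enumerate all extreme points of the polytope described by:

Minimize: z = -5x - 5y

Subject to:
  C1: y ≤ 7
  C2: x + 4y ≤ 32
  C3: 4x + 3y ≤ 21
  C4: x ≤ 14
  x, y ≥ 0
Each vertex is the intersection of two constraint boundaries that also satisfies all remaining constraints:
  x = 0 and y = 0 → (0, 0)
  4x + 3y = 21 and y = 0 → (5.25, 0)
  y = 7 and 4x + 3y = 21 → (0, 7)

Vertices: (0, 0), (5.25, 0), (0, 7)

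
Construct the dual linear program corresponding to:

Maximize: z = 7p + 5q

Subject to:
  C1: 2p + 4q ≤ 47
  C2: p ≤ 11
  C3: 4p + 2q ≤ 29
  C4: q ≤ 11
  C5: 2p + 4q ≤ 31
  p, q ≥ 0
Minimize: z = 47y1 + 11y2 + 29y3 + 11y4 + 31y5

Subject to:
  C1: -2y1 - y2 - 4y3 - 2y5 ≤ -7
  C2: -4y1 - 2y3 - y4 - 4y5 ≤ -5
  y1, y2, y3, y4, y5 ≥ 0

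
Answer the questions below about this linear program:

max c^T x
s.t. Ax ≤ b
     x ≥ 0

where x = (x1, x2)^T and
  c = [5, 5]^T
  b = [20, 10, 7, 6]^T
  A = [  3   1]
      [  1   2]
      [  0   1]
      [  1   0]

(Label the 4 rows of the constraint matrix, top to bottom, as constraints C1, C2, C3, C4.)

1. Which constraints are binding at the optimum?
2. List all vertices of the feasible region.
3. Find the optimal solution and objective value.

1. C1, C2, C4
2. (0, 0), (6, 0), (6, 2), (0, 5)
3. x1 = 6, x2 = 2, z = 40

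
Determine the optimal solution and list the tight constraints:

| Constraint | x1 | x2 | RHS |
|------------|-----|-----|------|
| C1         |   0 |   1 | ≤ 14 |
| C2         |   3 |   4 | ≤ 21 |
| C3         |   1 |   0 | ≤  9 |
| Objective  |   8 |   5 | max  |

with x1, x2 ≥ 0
Optimal: x1 = 7, x2 = 0
Slack at optimum:
  C1: slack = 14
  C2: slack = 0 (binding)
  C3: slack = 2
  x1 ≥ 0: x1 = 7
  x2 ≥ 0: x2 = 0 (binding)
Binding constraints: C2, x2 ≥ 0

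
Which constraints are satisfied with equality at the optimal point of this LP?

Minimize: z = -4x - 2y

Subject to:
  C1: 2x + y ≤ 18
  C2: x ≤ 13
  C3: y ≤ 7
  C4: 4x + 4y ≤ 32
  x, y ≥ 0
Optimal: x = 8, y = 0
Slack at optimum:
  C1: slack = 2
  C2: slack = 5
  C3: slack = 7
  C4: slack = 0 (binding)
  x ≥ 0: x = 8
  y ≥ 0: y = 0 (binding)
Binding constraints: C4, y ≥ 0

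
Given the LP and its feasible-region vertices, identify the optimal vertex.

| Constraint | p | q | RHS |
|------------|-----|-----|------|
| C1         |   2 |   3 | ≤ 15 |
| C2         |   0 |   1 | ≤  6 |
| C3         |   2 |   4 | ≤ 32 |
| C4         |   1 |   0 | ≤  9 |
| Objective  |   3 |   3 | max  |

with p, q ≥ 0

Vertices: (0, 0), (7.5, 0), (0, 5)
Evaluating z = 3p + 3q at each vertex:
  (0, 0): z = 0
  (7.5, 0): z = 22.5
  (0, 5): z = 15

The largest value is z = 22.5, attained at (7.5, 0).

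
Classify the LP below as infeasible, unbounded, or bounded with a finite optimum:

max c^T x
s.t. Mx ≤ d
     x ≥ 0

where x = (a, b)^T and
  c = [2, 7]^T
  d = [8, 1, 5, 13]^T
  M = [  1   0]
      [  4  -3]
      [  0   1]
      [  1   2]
The point (3, 5) satisfies every constraint, so the LP is feasible; the constraints give a ≤ 8 and b ≤ 5, which with a, b ≥ 0 keep the feasible region inside a bounded box. A feasible, bounded LP attains a finite optimum at a vertex.

The LP has an optimal solution: (3, 5) with z = 41.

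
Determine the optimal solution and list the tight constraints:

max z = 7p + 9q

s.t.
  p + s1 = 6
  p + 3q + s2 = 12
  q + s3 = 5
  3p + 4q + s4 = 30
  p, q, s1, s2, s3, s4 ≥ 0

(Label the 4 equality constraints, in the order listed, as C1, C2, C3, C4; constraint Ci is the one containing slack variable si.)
Optimal: p = 6, q = 2
Slack at optimum:
  C1: slack = 0 (binding)
  C2: slack = 0 (binding)
  C3: slack = 3
  C4: slack = 4
  p ≥ 0: p = 6
  q ≥ 0: q = 2
Binding constraints: C1, C2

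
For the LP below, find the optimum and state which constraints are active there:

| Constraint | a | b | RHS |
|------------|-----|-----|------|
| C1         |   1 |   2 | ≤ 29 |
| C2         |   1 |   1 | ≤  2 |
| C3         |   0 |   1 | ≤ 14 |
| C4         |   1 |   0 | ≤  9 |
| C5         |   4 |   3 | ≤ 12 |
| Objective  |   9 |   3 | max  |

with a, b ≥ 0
Optimal: a = 2, b = 0
Slack at optimum:
  C1: slack = 27
  C2: slack = 0 (binding)
  C3: slack = 14
  C4: slack = 7
  C5: slack = 4
  a ≥ 0: a = 2
  b ≥ 0: b = 0 (binding)
Binding constraints: C2, b ≥ 0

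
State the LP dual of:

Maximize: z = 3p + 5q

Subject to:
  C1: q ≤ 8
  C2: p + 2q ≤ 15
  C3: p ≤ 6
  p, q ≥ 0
Minimize: z = 8y1 + 15y2 + 6y3

Subject to:
  C1: -y2 - y3 ≤ -3
  C2: -y1 - 2y2 ≤ -5
  y1, y2, y3 ≥ 0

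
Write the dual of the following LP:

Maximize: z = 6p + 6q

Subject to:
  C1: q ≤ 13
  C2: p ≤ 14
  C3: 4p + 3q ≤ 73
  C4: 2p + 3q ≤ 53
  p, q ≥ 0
Minimize: z = 13y1 + 14y2 + 73y3 + 53y4

Subject to:
  C1: -y2 - 4y3 - 2y4 ≤ -6
  C2: -y1 - 3y3 - 3y4 ≤ -6
  y1, y2, y3, y4 ≥ 0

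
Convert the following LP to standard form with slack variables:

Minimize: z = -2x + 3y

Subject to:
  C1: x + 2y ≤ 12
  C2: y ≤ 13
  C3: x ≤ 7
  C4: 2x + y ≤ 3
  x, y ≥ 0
min z = -2x + 3y

s.t.
  x + 2y + s1 = 12
  y + s2 = 13
  x + s3 = 7
  2x + y + s4 = 3
  x, y, s1, s2, s3, s4 ≥ 0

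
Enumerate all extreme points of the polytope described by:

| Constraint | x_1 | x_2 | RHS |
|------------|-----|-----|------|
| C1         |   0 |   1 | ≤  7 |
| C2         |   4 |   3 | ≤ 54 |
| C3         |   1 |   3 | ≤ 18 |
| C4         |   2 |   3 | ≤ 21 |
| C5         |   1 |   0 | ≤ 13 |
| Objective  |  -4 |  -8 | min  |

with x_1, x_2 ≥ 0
Each vertex is the intersection of two constraint boundaries that also satisfies all remaining constraints:
  x_1 = 0 and x_2 = 0 → (0, 0)
  2x_1 + 3x_2 = 21 and x_2 = 0 → (10.5, 0)
  x_1 + 3x_2 = 18 and 2x_1 + 3x_2 = 21 → (3, 5)
  x_1 + 3x_2 = 18 and x_1 = 0 → (0, 6)

Vertices: (0, 0), (10.5, 0), (3, 5), (0, 6)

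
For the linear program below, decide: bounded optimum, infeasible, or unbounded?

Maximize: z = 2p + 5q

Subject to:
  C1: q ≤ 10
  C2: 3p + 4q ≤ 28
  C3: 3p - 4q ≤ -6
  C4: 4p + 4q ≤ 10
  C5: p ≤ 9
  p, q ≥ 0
The point (0, 2.5) satisfies every constraint, so the LP is feasible; the constraints give p ≤ 9 and q ≤ 10, which with p, q ≥ 0 keep the feasible region inside a bounded box. A feasible, bounded LP attains a finite optimum at a vertex.

The LP has an optimal solution: (0, 2.5) with z = 12.5.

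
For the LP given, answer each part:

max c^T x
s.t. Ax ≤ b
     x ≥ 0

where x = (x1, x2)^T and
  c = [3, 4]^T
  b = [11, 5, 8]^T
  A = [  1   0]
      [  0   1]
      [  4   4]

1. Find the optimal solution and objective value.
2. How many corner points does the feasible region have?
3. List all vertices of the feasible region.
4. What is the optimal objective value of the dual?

1. x1 = 0, x2 = 2, z = 8
2. 3
3. (0, 0), (2, 0), (0, 2)
4. 8 (by strong duality, equal to the primal optimum)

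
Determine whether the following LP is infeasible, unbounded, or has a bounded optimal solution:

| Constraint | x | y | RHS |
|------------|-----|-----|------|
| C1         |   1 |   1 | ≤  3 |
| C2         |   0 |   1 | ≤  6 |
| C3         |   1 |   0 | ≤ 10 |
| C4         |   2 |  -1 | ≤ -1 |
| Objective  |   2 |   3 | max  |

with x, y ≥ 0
The point (0, 3) satisfies every constraint, so the LP is feasible; the constraints give x ≤ 10 and y ≤ 6, which with x, y ≥ 0 keep the feasible region inside a bounded box. A feasible, bounded LP attains a finite optimum at a vertex.

Evaluating z = 2x + 3y at each vertex:
  (0, 1): z = 3
  (0.6667, 2.333): z = 8.333
  (0, 3): z = 9

Feasible with finite optimum z* = 9 at (0, 3).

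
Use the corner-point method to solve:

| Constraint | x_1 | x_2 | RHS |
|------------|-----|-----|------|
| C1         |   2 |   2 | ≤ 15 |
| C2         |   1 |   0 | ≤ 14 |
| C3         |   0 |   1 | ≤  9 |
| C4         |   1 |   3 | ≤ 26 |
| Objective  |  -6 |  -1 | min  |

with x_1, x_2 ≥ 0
Each vertex is the intersection of two constraint boundaries that also satisfies all remaining constraints:
  x_1 = 0 and x_2 = 0 → (0, 0)
  2x_1 + 2x_2 = 15 and x_2 = 0 → (7.5, 0)
  2x_1 + 2x_2 = 15 and x_1 = 0 → (0, 7.5)

Evaluating z = -6x_1 - x_2 at each vertex:
  (0, 0): z = 0
  (7.5, 0): z = -45
  (0, 7.5): z = -7.5

The minimum is at (7.5, 0) with z = -45.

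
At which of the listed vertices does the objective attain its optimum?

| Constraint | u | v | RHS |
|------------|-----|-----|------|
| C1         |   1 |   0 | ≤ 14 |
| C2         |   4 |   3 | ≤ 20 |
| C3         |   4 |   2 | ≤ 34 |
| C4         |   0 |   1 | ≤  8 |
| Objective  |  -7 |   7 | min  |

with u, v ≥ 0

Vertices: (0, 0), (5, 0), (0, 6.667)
Evaluating z = -7u + 7v at each vertex:
  (0, 0): z = 0
  (5, 0): z = -35
  (0, 6.667): z = 46.67

The smallest value is z = -35, attained at (5, 0).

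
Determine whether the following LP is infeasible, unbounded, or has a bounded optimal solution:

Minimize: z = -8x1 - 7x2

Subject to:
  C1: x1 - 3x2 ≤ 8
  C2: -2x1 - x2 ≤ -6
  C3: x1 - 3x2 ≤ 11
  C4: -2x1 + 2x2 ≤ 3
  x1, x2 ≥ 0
Feasible point: (3, 0) satisfies every constraint, so the LP is feasible.
Direction d = (1, 1): for each constraint row a, a·d ≤ 0 —
  (1)(1) + (-3)(1) = -2 ≤ 0
  (-2)(1) + (-1)(1) = -3 ≤ 0
  (1)(1) + (-3)(1) = -2 ≤ 0
  (-2)(1) + (2)(1) = 0 ≤ 0
and d ≥ 0, so (3, 0) + t·d stays feasible for every t ≥ 0. Along this ray z = -8x1 - 7x2 changes by -15 per unit t, so z → −∞.

Unbounded: there is a feasible ray along which z → −∞.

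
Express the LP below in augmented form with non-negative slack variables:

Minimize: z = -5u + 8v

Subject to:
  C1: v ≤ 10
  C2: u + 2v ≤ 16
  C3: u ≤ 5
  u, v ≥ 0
min z = -5u + 8v

s.t.
  v + s1 = 10
  u + 2v + s2 = 16
  u + s3 = 5
  u, v, s1, s2, s3 ≥ 0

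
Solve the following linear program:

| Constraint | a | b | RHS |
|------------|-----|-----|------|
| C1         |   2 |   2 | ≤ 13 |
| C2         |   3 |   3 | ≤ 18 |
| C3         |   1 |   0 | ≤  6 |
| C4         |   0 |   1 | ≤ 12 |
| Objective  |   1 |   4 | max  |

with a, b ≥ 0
Each vertex is the intersection of two constraint boundaries that also satisfies all remaining constraints:
  a = 0 and b = 0 → (0, 0)
  3a + 3b = 18 and a = 6 → (6, 0)
  3a + 3b = 18 and a = 0 → (0, 6)

Evaluating z = a + 4b at each vertex:
  (0, 0): z = 0
  (6, 0): z = 6
  (0, 6): z = 24

The maximum is at (0, 6) with z = 24.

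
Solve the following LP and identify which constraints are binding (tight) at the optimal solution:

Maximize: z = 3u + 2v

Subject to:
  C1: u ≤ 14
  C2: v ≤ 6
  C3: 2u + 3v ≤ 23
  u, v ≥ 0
Optimal: u = 11.5, v = 0
Slack at optimum:
  C1: slack = 2.5
  C2: slack = 6
  C3: slack = 0 (binding)
  u ≥ 0: u = 11.5
  v ≥ 0: v = 0 (binding)
Binding constraints: C3, v ≥ 0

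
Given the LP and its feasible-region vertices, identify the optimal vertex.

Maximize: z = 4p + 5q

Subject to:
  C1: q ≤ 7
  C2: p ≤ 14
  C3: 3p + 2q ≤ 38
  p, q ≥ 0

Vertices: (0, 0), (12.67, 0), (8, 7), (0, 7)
(8, 7) with z = 67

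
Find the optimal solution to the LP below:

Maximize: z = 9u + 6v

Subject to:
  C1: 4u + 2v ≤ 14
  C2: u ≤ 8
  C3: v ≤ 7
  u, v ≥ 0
u = 0, v = 7, z = 42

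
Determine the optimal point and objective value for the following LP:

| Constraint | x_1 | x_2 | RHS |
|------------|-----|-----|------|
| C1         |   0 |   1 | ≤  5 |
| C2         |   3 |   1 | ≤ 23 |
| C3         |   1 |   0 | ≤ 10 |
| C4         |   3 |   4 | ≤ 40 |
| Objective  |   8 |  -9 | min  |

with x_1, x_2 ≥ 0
Each vertex is the intersection of two constraint boundaries that also satisfies all remaining constraints:
  x_1 = 0 and x_2 = 0 → (0, 0)
  3x_1 + x_2 = 23 and x_2 = 0 → (7.667, 0)
  x_2 = 5 and 3x_1 + x_2 = 23 → (6, 5)
  x_2 = 5 and x_1 = 0 → (0, 5)

Evaluating z = 8x_1 - 9x_2 at each vertex:
  (0, 0): z = 0
  (7.667, 0): z = 61.33
  (6, 5): z = 3
  (0, 5): z = -45

The minimum is at (0, 5) with z = -45.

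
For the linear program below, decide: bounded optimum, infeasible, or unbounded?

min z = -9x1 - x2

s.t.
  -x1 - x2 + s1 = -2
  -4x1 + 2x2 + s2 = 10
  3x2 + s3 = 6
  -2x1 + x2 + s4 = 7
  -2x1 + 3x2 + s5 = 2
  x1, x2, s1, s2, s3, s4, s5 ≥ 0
Feasible point: (1, 1) satisfies every constraint, so the LP is feasible.
Direction d = (1, 0): for each constraint row a, a·d ≤ 0 —
  (-1)(1) + (-1)(0) = -1 ≤ 0
  (-4)(1) + (2)(0) = -4 ≤ 0
  (0)(1) + (3)(0) = 0 ≤ 0
  (-2)(1) + (1)(0) = -2 ≤ 0
  (-2)(1) + (3)(0) = -2 ≤ 0
and d ≥ 0, so (1, 1) + t·d stays feasible for every t ≥ 0. Along this ray z = -9x1 - x2 changes by -9 per unit t, so z → −∞.

Unbounded — the objective can decrease without bound over the feasible region.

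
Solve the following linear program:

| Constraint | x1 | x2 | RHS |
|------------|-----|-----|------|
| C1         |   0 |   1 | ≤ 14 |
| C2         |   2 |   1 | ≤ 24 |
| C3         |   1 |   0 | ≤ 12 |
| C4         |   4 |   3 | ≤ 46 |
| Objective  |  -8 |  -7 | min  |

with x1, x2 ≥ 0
Each vertex is the intersection of two constraint boundaries that also satisfies all remaining constraints:
  x1 = 0 and x2 = 0 → (0, 0)
  4x1 + 3x2 = 46 and x2 = 0 → (11.5, 0)
  x2 = 14 and 4x1 + 3x2 = 46 → (1, 14)
  x2 = 14 and x1 = 0 → (0, 14)

Evaluating z = -8x1 - 7x2 at each vertex:
  (0, 0): z = 0
  (11.5, 0): z = -92
  (1, 14): z = -106
  (0, 14): z = -98

The minimum is at (1, 14) with z = -106.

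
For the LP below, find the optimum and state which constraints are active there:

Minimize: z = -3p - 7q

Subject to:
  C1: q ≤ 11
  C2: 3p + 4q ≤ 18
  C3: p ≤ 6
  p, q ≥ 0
Optimal: p = 0, q = 4.5
Slack at optimum:
  C1: slack = 6.5
  C2: slack = 0 (binding)
  C3: slack = 6
  p ≥ 0: p = 0 (binding)
  q ≥ 0: q = 4.5
Binding constraints: C2, p ≥ 0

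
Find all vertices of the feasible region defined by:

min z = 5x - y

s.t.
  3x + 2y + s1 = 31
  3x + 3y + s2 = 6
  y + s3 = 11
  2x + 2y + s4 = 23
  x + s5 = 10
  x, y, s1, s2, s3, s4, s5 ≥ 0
Each vertex is the intersection of two constraint boundaries that also satisfies all remaining constraints:
  x = 0 and y = 0 → (0, 0)
  3x + 3y = 6 and y = 0 → (2, 0)
  3x + 3y = 6 and x = 0 → (0, 2)

Vertices: (0, 0), (2, 0), (0, 2)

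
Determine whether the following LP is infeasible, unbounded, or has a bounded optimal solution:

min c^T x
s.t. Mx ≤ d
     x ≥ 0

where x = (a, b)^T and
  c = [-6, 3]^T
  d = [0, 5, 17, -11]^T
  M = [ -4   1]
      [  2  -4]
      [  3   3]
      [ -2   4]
One constraint requires 2a - 4b ≤ 5, while the constraint -2a + 4b ≤ -11 is equivalent to 2a - 4b ≥ 11. Together they would need 11 ≤ 2a - 4b ≤ 5, which is impossible since 11 > 5. No point satisfies all constraints.

The feasible region is empty; the LP is infeasible.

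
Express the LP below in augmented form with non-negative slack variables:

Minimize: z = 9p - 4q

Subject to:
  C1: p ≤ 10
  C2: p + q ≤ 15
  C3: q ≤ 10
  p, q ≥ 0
min z = 9p - 4q

s.t.
  p + s1 = 10
  p + q + s2 = 15
  q + s3 = 10
  p, q, s1, s2, s3 ≥ 0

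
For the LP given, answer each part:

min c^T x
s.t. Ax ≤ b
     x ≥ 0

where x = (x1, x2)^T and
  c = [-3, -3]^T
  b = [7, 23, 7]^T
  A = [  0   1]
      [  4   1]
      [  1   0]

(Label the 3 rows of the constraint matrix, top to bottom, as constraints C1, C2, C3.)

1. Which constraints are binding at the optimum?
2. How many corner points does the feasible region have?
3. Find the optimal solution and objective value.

1. C1, C2
2. 4
3. x1 = 4, x2 = 7, z = -33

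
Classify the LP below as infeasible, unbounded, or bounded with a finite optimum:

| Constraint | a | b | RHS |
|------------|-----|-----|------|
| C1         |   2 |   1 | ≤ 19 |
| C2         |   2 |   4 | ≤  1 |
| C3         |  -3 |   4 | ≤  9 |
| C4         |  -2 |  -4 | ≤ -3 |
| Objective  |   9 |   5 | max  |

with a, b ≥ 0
C2 requires 2a + 4b ≤ 1, while C4 (-2a - 4b ≤ -3) is equivalent to 2a + 4b ≥ 3. Together they would need 3 ≤ 2a + 4b ≤ 1, which is impossible since 3 > 1. No point satisfies all constraints.

Infeasible: no point satisfies all constraints simultaneously.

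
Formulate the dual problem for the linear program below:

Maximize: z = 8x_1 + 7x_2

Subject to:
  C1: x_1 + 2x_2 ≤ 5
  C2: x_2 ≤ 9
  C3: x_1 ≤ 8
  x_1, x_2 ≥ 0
Minimize: z = 5y1 + 9y2 + 8y3

Subject to:
  C1: -y1 - y3 ≤ -8
  C2: -2y1 - y2 ≤ -7
  y1, y2, y3 ≥ 0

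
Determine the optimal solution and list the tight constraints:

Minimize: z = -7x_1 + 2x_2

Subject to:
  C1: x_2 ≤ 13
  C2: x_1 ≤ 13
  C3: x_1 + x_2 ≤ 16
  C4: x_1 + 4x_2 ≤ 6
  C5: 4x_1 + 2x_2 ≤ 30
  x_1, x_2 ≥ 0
Optimal: x_1 = 6, x_2 = 0
Slack at optimum:
  C1: slack = 13
  C2: slack = 7
  C3: slack = 10
  C4: slack = 0 (binding)
  C5: slack = 6
  x_1 ≥ 0: x_1 = 6
  x_2 ≥ 0: x_2 = 0 (binding)
Binding constraints: C4, x_2 ≥ 0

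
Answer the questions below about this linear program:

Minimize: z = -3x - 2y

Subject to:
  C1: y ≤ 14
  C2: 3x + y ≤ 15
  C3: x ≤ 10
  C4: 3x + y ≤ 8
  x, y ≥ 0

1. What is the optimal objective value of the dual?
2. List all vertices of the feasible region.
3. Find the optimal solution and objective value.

1. -16 (by strong duality, equal to the primal optimum)
2. (0, 0), (2.667, 0), (0, 8)
3. x = 0, y = 8, z = -16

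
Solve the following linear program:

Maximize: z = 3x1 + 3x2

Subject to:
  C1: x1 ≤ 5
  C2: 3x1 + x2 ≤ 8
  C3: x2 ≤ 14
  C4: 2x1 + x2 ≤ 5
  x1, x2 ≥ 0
Each vertex is the intersection of two constraint boundaries that also satisfies all remaining constraints:
  x1 = 0 and x2 = 0 → (0, 0)
  2x1 + x2 = 5 and x2 = 0 → (2.5, 0)
  2x1 + x2 = 5 and x1 = 0 → (0, 5)

Evaluating z = 3x1 + 3x2 at each vertex:
  (0, 0): z = 0
  (2.5, 0): z = 7.5
  (0, 5): z = 15

The maximum is at (0, 5) with z = 15.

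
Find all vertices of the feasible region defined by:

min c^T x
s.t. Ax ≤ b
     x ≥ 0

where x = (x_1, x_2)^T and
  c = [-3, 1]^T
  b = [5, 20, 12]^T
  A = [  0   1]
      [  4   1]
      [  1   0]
Each vertex is the intersection of two constraint boundaries that also satisfies all remaining constraints:
  x_1 = 0 and x_2 = 0 → (0, 0)
  4x_1 + x_2 = 20 and x_2 = 0 → (5, 0)
  x_2 = 5 and 4x_1 + x_2 = 20 → (3.75, 5)
  x_2 = 5 and x_1 = 0 → (0, 5)

Vertices: (0, 0), (5, 0), (3.75, 5), (0, 5)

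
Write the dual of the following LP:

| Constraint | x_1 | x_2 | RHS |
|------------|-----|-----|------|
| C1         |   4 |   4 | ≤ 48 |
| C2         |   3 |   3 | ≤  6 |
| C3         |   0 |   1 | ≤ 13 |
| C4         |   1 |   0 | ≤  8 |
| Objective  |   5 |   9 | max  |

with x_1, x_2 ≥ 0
Minimize: z = 48y1 + 6y2 + 13y3 + 8y4

Subject to:
  C1: -4y1 - 3y2 - y4 ≤ -5
  C2: -4y1 - 3y2 - y3 ≤ -9
  y1, y2, y3, y4 ≥ 0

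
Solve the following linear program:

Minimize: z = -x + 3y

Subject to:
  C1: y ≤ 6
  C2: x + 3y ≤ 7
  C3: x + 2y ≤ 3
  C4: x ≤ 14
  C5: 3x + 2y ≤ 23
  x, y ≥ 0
x = 3, y = 0, z = -3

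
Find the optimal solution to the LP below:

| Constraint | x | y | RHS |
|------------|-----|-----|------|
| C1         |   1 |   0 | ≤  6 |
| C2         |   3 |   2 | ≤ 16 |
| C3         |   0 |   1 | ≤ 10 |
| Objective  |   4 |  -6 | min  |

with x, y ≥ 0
Each vertex is the intersection of two constraint boundaries that also satisfies all remaining constraints:
  x = 0 and y = 0 → (0, 0)
  3x + 2y = 16 and y = 0 → (5.333, 0)
  3x + 2y = 16 and x = 0 → (0, 8)

Evaluating z = 4x - 6y at each vertex:
  (0, 0): z = 0
  (5.333, 0): z = 21.33
  (0, 8): z = -48

The minimum is at (0, 8) with z = -48.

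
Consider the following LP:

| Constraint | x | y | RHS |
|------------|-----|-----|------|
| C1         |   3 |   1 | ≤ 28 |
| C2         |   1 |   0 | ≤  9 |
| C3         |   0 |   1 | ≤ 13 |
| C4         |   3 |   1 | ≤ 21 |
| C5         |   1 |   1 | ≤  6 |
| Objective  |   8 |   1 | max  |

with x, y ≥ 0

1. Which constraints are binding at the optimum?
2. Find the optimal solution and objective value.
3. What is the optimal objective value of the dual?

1. C5, y ≥ 0
2. x = 6, y = 0, z = 48
3. 48 (by strong duality, equal to the primal optimum)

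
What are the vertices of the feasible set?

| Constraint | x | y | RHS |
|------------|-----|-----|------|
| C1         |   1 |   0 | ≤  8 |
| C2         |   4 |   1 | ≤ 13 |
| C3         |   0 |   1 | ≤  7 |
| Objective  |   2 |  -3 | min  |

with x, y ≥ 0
Each vertex is the intersection of two constraint boundaries that also satisfies all remaining constraints:
  x = 0 and y = 0 → (0, 0)
  4x + y = 13 and y = 0 → (3.25, 0)
  4x + y = 13 and y = 7 → (1.5, 7)
  y = 7 and x = 0 → (0, 7)

Vertices: (0, 0), (3.25, 0), (1.5, 7), (0, 7)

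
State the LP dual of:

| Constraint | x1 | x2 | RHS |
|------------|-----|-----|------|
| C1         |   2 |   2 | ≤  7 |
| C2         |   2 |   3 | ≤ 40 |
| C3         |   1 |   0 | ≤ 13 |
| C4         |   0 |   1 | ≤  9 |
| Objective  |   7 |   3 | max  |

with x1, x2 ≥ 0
Minimize: z = 7y1 + 40y2 + 13y3 + 9y4

Subject to:
  C1: -2y1 - 2y2 - y3 ≤ -7
  C2: -2y1 - 3y2 - y4 ≤ -3
  y1, y2, y3, y4 ≥ 0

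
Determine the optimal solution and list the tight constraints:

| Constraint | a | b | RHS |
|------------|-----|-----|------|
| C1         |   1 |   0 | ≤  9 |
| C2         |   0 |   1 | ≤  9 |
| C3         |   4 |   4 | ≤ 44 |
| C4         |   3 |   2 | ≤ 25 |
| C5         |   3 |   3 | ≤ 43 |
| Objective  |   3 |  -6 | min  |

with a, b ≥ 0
Optimal: a = 0, b = 9
Slack at optimum:
  C1: slack = 9
  C2: slack = 0 (binding)
  C3: slack = 8
  C4: slack = 7
  C5: slack = 16
  a ≥ 0: a = 0 (binding)
  b ≥ 0: b = 9
Binding constraints: C2, a ≥ 0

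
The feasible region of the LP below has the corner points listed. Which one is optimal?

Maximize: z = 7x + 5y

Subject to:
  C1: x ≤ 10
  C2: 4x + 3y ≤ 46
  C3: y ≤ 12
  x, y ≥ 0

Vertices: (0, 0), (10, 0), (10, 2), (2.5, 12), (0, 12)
Evaluating z = 7x + 5y at each vertex:
  (0, 0): z = 0
  (10, 0): z = 70
  (10, 2): z = 80
  (2.5, 12): z = 77.5
  (0, 12): z = 60

The largest value is z = 80, attained at (10, 2).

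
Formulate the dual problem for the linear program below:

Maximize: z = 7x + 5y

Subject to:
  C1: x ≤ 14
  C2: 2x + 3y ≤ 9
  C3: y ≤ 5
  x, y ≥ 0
Minimize: z = 14y1 + 9y2 + 5y3

Subject to:
  C1: -y1 - 2y2 ≤ -7
  C2: -3y2 - y3 ≤ -5
  y1, y2, y3 ≥ 0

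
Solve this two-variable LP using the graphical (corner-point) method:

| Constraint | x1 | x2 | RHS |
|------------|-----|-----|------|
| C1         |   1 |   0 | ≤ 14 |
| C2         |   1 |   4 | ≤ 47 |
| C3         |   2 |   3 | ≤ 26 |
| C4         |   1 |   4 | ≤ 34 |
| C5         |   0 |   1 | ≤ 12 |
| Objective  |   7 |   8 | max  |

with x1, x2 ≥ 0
x1 = 13, x2 = 0, z = 91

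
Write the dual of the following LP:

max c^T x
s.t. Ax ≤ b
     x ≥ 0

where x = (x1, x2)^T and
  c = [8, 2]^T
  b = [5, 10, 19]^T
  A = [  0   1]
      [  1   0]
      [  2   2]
Minimize: z = 5y1 + 10y2 + 19y3

Subject to:
  C1: -y2 - 2y3 ≤ -8
  C2: -y1 - 2y3 ≤ -2
  y1, y2, y3 ≥ 0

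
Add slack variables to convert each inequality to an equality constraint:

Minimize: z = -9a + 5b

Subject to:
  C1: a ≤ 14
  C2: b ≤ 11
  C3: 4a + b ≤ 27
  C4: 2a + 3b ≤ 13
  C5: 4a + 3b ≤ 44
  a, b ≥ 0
min z = -9a + 5b

s.t.
  a + s1 = 14
  b + s2 = 11
  4a + b + s3 = 27
  2a + 3b + s4 = 13
  4a + 3b + s5 = 44
  a, b, s1, s2, s3, s4, s5 ≥ 0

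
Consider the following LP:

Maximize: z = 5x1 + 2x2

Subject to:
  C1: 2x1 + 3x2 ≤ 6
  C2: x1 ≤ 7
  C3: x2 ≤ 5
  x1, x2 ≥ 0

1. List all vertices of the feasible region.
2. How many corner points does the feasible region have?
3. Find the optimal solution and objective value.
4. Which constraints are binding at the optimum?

1. (0, 0), (3, 0), (0, 2)
2. 3
3. x1 = 3, x2 = 0, z = 15
4. C1, x2 ≥ 0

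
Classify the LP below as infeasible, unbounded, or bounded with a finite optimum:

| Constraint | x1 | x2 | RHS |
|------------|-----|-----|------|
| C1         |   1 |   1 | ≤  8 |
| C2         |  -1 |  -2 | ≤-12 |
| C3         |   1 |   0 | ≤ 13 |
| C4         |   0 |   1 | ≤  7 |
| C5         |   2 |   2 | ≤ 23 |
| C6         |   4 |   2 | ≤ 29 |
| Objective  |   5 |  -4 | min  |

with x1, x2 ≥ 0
The point (0, 7) satisfies every constraint, so the LP is feasible; the constraints give x1 ≤ 13 and x2 ≤ 7, which with x1, x2 ≥ 0 keep the feasible region inside a bounded box. A feasible, bounded LP attains a finite optimum at a vertex.

The LP has an optimal solution: (0, 7) with z = -28.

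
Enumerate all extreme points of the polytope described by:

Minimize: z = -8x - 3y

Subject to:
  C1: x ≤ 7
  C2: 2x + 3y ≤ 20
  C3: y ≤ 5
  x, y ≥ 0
Each vertex is the intersection of two constraint boundaries that also satisfies all remaining constraints:
  x = 0 and y = 0 → (0, 0)
  x = 7 and y = 0 → (7, 0)
  x = 7 and 2x + 3y = 20 → (7, 2)
  2x + 3y = 20 and y = 5 → (2.5, 5)
  y = 5 and x = 0 → (0, 5)

Vertices: (0, 0), (7, 0), (7, 2), (2.5, 5), (0, 5)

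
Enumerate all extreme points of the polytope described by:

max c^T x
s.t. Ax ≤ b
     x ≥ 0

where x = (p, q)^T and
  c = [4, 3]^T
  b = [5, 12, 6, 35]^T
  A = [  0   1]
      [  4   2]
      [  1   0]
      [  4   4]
Each vertex is the intersection of two constraint boundaries that also satisfies all remaining constraints:
  p = 0 and q = 0 → (0, 0)
  4p + 2q = 12 and q = 0 → (3, 0)
  q = 5 and 4p + 2q = 12 → (0.5, 5)
  q = 5 and p = 0 → (0, 5)

Vertices: (0, 0), (3, 0), (0.5, 5), (0, 5)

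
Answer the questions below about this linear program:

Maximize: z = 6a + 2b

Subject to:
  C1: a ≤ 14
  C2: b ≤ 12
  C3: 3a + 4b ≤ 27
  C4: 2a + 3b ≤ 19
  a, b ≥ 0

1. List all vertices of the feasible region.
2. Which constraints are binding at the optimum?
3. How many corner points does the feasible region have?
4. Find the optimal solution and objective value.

1. (0, 0), (9, 0), (5, 3), (0, 6.333)
2. C3, b ≥ 0
3. 4
4. a = 9, b = 0, z = 54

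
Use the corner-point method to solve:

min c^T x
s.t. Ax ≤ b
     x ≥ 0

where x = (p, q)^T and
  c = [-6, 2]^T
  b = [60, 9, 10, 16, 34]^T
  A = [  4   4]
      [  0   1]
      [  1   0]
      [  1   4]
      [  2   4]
Each vertex is the intersection of two constraint boundaries that also satisfies all remaining constraints:
  p = 0 and q = 0 → (0, 0)
  p = 10 and q = 0 → (10, 0)
  p = 10 and p + 4q = 16 → (10, 1.5)
  p + 4q = 16 and p = 0 → (0, 4)

Evaluating z = -6p + 2q at each vertex:
  (0, 0): z = 0
  (10, 0): z = -60
  (10, 1.5): z = -57
  (0, 4): z = 8

The minimum is at (10, 0) with z = -60.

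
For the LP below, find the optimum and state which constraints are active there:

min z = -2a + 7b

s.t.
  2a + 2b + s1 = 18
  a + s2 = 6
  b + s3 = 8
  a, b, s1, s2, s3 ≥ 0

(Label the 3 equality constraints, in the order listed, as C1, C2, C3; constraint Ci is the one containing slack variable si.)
Optimal: a = 6, b = 0
Slack at optimum:
  C1: slack = 6
  C2: slack = 0 (binding)
  C3: slack = 8
  a ≥ 0: a = 6
  b ≥ 0: b = 0 (binding)
Binding constraints: C2, b ≥ 0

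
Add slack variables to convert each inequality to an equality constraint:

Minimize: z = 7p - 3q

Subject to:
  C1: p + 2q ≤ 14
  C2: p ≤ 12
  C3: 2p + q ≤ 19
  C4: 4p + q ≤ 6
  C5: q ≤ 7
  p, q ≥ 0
min z = 7p - 3q

s.t.
  p + 2q + s1 = 14
  p + s2 = 12
  2p + q + s3 = 19
  4p + q + s4 = 6
  q + s5 = 7
  p, q, s1, s2, s3, s4, s5 ≥ 0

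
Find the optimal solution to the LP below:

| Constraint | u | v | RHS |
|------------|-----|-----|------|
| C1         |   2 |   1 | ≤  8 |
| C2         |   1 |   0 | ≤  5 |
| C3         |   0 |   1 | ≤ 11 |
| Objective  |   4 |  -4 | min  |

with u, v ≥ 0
Each vertex is the intersection of two constraint boundaries that also satisfies all remaining constraints:
  u = 0 and v = 0 → (0, 0)
  2u + v = 8 and v = 0 → (4, 0)
  2u + v = 8 and u = 0 → (0, 8)

Evaluating z = 4u - 4v at each vertex:
  (0, 0): z = 0
  (4, 0): z = 16
  (0, 8): z = -32

The minimum is at (0, 8) with z = -32.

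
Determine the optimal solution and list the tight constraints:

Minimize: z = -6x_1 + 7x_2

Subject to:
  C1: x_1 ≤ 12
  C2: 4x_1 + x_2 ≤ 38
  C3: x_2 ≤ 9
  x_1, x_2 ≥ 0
Optimal: x_1 = 9.5, x_2 = 0
Binding: C2, x_2 ≥ 0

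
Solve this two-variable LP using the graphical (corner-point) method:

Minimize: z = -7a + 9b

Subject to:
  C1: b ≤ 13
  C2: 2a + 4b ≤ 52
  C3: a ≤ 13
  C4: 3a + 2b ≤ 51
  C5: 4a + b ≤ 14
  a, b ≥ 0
Each vertex is the intersection of two constraint boundaries that also satisfies all remaining constraints:
  a = 0 and b = 0 → (0, 0)
  4a + b = 14 and b = 0 → (3.5, 0)
  2a + 4b = 52 and 4a + b = 14 → (0.2857, 12.86)
  b = 13 and 2a + 4b = 52 → (0, 13)

Evaluating z = -7a + 9b at each vertex:
  (0, 0): z = 0
  (3.5, 0): z = -24.5
  (0.2857, 12.86): z = 113.7
  (0, 13): z = 117

The minimum is at (3.5, 0) with z = -24.5.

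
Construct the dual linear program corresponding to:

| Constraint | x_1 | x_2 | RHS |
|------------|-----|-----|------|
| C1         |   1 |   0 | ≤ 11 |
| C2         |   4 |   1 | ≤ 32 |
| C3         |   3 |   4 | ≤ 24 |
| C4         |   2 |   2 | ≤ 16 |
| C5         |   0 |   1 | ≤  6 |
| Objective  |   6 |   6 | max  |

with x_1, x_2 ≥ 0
Minimize: z = 11y1 + 32y2 + 24y3 + 16y4 + 6y5

Subject to:
  C1: -y1 - 4y2 - 3y3 - 2y4 ≤ -6
  C2: -y2 - 4y3 - 2y4 - y5 ≤ -6
  y1, y2, y3, y4, y5 ≥ 0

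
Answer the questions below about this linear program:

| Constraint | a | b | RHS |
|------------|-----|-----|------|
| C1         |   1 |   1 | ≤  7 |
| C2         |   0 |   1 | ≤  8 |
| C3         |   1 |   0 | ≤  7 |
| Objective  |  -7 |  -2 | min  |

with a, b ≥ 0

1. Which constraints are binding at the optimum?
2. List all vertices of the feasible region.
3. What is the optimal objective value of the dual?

1. C1, C3, b ≥ 0
2. (0, 0), (7, 0), (0, 7)
3. -49 (by strong duality, equal to the primal optimum)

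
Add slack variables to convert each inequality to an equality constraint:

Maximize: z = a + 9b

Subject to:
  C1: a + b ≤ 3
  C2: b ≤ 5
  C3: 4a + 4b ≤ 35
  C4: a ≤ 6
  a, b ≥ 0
max z = a + 9b

s.t.
  a + b + s1 = 3
  b + s2 = 5
  4a + 4b + s3 = 35
  a + s4 = 6
  a, b, s1, s2, s3, s4 ≥ 0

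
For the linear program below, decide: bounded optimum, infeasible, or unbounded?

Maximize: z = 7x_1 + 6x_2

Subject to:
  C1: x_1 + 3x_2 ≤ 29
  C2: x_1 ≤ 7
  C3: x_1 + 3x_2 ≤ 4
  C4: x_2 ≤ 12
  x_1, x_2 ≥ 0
The point (4, 0) satisfies every constraint, so the LP is feasible; the constraints give x_1 ≤ 7 and x_2 ≤ 12, which with x_1, x_2 ≥ 0 keep the feasible region inside a bounded box. A feasible, bounded LP attains a finite optimum at a vertex.

Feasible with finite optimum z* = 28 at (4, 0).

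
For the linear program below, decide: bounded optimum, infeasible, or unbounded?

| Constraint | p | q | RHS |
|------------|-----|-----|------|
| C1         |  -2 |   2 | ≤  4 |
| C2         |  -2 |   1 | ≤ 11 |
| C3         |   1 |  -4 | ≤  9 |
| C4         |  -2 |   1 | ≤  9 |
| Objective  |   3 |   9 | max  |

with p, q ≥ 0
Feasible point: (0, 0) satisfies every constraint, so the LP is feasible.
Direction d = (1, 1): for each constraint row a, a·d ≤ 0 —
  (-2)(1) + (2)(1) = 0 ≤ 0
  (-2)(1) + (1)(1) = -1 ≤ 0
  (1)(1) + (-4)(1) = -3 ≤ 0
  (-2)(1) + (1)(1) = -1 ≤ 0
and d ≥ 0, so (0, 0) + t·d stays feasible for every t ≥ 0. Along this ray z = 3p + 9q changes by 12 per unit t, so z → +∞.

Unbounded: there is a feasible ray along which z → +∞.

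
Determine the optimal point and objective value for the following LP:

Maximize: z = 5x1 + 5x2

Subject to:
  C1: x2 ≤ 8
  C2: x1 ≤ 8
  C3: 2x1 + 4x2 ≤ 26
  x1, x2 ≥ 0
x1 = 8, x2 = 2.5, z = 52.5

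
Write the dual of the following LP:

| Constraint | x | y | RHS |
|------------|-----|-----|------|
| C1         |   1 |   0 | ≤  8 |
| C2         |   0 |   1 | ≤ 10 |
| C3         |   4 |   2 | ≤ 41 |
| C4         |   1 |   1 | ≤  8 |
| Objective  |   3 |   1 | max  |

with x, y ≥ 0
Minimize: z = 8y1 + 10y2 + 41y3 + 8y4

Subject to:
  C1: -y1 - 4y3 - y4 ≤ -3
  C2: -y2 - 2y3 - y4 ≤ -1
  y1, y2, y3, y4 ≥ 0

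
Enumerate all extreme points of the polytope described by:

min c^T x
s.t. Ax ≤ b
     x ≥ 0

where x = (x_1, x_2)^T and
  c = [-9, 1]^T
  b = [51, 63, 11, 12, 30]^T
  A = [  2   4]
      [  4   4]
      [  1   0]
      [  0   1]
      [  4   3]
Each vertex is the intersection of two constraint boundaries that also satisfies all remaining constraints:
  x_1 = 0 and x_2 = 0 → (0, 0)
  4x_1 + 3x_2 = 30 and x_2 = 0 → (7.5, 0)
  4x_1 + 3x_2 = 30 and x_1 = 0 → (0, 10)

Vertices: (0, 0), (7.5, 0), (0, 10)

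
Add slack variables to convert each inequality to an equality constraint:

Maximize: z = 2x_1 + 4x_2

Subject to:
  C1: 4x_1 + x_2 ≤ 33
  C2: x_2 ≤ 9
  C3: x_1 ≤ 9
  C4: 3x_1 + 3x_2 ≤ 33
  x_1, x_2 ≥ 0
max z = 2x_1 + 4x_2

s.t.
  4x_1 + x_2 + s1 = 33
  x_2 + s2 = 9
  x_1 + s3 = 9
  3x_1 + 3x_2 + s4 = 33
  x_1, x_2, s1, s2, s3, s4 ≥ 0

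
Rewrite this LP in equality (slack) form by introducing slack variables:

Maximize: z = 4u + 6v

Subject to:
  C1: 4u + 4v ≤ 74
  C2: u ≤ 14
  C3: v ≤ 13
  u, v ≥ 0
max z = 4u + 6v

s.t.
  4u + 4v + s1 = 74
  u + s2 = 14
  v + s3 = 13
  u, v, s1, s2, s3 ≥ 0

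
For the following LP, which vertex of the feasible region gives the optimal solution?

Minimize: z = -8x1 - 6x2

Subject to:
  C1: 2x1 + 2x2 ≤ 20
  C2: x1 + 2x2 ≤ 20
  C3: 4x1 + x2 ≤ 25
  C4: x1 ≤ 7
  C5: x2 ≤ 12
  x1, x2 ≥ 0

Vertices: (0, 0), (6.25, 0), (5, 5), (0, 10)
Evaluating z = -8x1 - 6x2 at each vertex:
  (0, 0): z = 0
  (6.25, 0): z = -50
  (5, 5): z = -70
  (0, 10): z = -60

The smallest value is z = -70, attained at (5, 5).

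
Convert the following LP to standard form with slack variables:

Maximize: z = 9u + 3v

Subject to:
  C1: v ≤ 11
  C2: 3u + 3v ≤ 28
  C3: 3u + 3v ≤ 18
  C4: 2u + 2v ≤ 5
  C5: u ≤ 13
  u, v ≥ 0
max z = 9u + 3v

s.t.
  v + s1 = 11
  3u + 3v + s2 = 28
  3u + 3v + s3 = 18
  2u + 2v + s4 = 5
  u + s5 = 13
  u, v, s1, s2, s3, s4, s5 ≥ 0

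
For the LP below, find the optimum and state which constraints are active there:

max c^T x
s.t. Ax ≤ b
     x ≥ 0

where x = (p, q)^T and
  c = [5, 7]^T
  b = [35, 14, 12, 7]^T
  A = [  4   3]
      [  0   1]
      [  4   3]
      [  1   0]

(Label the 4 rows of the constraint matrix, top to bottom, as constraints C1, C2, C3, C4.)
Optimal: p = 0, q = 4
Binding: C3, p ≥ 0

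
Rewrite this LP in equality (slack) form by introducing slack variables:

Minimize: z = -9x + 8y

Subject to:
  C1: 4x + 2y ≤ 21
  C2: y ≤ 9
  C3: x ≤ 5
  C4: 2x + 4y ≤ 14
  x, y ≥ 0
min z = -9x + 8y

s.t.
  4x + 2y + s1 = 21
  y + s2 = 9
  x + s3 = 5
  2x + 4y + s4 = 14
  x, y, s1, s2, s3, s4 ≥ 0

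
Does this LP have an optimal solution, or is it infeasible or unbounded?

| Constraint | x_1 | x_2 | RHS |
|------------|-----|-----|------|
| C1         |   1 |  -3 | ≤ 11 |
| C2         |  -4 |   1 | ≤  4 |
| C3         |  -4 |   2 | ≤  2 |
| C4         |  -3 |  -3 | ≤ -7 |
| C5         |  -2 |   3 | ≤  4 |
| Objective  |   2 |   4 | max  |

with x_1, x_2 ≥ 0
Feasible point: (1, 2) satisfies every constraint, so the LP is feasible.
Direction d = (3, 1): for each constraint row a, a·d ≤ 0 —
  (1)(3) + (-3)(1) = 0 ≤ 0
  (-4)(3) + (1)(1) = -11 ≤ 0
  (-4)(3) + (2)(1) = -10 ≤ 0
  (-3)(3) + (-3)(1) = -12 ≤ 0
  (-2)(3) + (3)(1) = -3 ≤ 0
and d ≥ 0, so (1, 2) + t·d stays feasible for every t ≥ 0. Along this ray z = 2x_1 + 4x_2 changes by 10 per unit t, so z → +∞.

Unbounded — the objective can increase without bound over the feasible region.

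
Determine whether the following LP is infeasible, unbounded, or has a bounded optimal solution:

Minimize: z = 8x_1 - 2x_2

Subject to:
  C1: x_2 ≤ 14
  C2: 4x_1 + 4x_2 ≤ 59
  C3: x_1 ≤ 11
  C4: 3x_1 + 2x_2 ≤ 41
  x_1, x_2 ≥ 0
The point (0, 14) satisfies every constraint, so the LP is feasible; the constraints give x_1 ≤ 11 and x_2 ≤ 14, which with x_1, x_2 ≥ 0 keep the feasible region inside a bounded box. A feasible, bounded LP attains a finite optimum at a vertex.

Feasible with finite optimum z* = -28 at (0, 14).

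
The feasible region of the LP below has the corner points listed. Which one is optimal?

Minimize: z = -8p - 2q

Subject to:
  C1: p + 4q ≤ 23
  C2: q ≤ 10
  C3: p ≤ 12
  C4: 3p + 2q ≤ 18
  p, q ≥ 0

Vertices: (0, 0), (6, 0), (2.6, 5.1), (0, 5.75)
Evaluating z = -8p - 2q at each vertex:
  (0, 0): z = 0
  (6, 0): z = -48
  (2.6, 5.1): z = -31
  (0, 5.75): z = -11.5

The smallest value is z = -48, attained at (6, 0).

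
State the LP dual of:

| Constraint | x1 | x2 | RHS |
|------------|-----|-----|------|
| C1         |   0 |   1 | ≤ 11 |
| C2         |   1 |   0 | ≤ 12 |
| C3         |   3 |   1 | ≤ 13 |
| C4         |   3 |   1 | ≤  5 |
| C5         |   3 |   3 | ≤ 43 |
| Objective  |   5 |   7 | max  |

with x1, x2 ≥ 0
Minimize: z = 11y1 + 12y2 + 13y3 + 5y4 + 43y5

Subject to:
  C1: -y2 - 3y3 - 3y4 - 3y5 ≤ -5
  C2: -y1 - y3 - y4 - 3y5 ≤ -7
  y1, y2, y3, y4, y5 ≥ 0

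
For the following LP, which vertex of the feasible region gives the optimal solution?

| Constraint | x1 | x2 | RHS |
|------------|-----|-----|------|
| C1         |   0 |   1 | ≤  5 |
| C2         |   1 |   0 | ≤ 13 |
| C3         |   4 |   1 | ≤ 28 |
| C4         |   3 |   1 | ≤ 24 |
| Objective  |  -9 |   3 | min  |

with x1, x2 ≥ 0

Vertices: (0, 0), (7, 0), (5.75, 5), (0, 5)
(7, 0) with z = -63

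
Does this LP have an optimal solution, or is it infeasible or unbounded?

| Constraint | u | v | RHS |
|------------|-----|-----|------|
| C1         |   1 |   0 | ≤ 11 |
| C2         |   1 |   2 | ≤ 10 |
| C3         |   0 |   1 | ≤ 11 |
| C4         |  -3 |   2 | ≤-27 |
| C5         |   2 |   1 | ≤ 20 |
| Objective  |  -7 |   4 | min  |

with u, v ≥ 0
The point (10, 0) satisfies every constraint, so the LP is feasible; the constraints give u ≤ 11 and v ≤ 11, which with u, v ≥ 0 keep the feasible region inside a bounded box. A feasible, bounded LP attains a finite optimum at a vertex.

Evaluating z = -7u + 4v at each vertex:
  (9, 0): z = -63
  (10, 0): z = -70
  (9.25, 0.375): z = -63.25

Bounded optimum: z* = -70 at (10, 0).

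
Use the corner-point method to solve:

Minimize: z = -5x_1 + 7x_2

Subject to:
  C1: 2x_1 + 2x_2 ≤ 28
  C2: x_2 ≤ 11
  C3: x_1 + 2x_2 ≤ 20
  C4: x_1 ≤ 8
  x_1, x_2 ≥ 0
Each vertex is the intersection of two constraint boundaries that also satisfies all remaining constraints:
  x_1 = 0 and x_2 = 0 → (0, 0)
  x_1 = 8 and x_2 = 0 → (8, 0)
  2x_1 + 2x_2 = 28 and x_1 + 2x_2 = 20 → (8, 6)
  x_1 + 2x_2 = 20 and x_1 = 0 → (0, 10)

Evaluating z = -5x_1 + 7x_2 at each vertex:
  (0, 0): z = 0
  (8, 0): z = -40
  (8, 6): z = 2
  (0, 10): z = 70

The minimum is at (8, 0) with z = -40.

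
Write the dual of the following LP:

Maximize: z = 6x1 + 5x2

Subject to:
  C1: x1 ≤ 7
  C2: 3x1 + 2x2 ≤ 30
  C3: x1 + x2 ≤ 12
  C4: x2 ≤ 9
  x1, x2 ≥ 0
Minimize: z = 7y1 + 30y2 + 12y3 + 9y4

Subject to:
  C1: -y1 - 3y2 - y3 ≤ -6
  C2: -2y2 - y3 - y4 ≤ -5
  y1, y2, y3, y4 ≥ 0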